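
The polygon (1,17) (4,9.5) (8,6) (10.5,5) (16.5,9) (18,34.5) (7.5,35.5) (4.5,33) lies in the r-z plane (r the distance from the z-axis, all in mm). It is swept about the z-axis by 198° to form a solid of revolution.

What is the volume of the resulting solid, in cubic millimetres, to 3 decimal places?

Volume = 13834.959 mm³

Profile (r,z), 8 vertices: (1,17) (4,9.5) (8,6) (10.5,5) (16.5,9) (18,34.5) (7.5,35.5) (4.5,33)
edge 0: (1,17)→(4,9.5)  cross = 1·9.5 − 4·17 = -58.5000; (r_i+r_j)·cross = 5·-58.5000 = -292.5000
edge 1: (4,9.5)→(8,6)  cross = 4·6 − 8·9.5 = -52.0000; (r_i+r_j)·cross = 12·-52.0000 = -624.0000
edge 2: (8,6)→(10.5,5)  cross = 8·5 − 10.5·6 = -23.0000; (r_i+r_j)·cross = 18.5·-23.0000 = -425.5000
edge 3: (10.5,5)→(16.5,9)  cross = 10.5·9 − 16.5·5 = 12.0000; (r_i+r_j)·cross = 27·12.0000 = 324.0000
edge 4: (16.5,9)→(18,34.5)  cross = 16.5·34.5 − 18·9 = 407.2500; (r_i+r_j)·cross = 34.5·407.2500 = 14050.1250
edge 5: (18,34.5)→(7.5,35.5)  cross = 18·35.5 − 7.5·34.5 = 380.2500; (r_i+r_j)·cross = 25.5·380.2500 = 9696.3750
edge 6: (7.5,35.5)→(4.5,33)  cross = 7.5·33 − 4.5·35.5 = 87.7500; (r_i+r_j)·cross = 12·87.7500 = 1053.0000
edge 7: (4.5,33)→(1,17)  cross = 4.5·17 − 1·33 = 43.5000; (r_i+r_j)·cross = 5.5·43.5000 = 239.2500
Σcross = 797.2500 → A = |Σcross|/2 = 398.6250 mm²
Σ(r_i+r_j)·cross = 24020.7500 → first moment M = |Σ|/6 = 4003.4583
R_c = M/A = 4003.4583/398.6250 = 10.0432 mm
θ = 198° = 3.455752 rad
V = θ·R_c·A = 3.455752·10.0432·398.6250 = 13834.959 mm³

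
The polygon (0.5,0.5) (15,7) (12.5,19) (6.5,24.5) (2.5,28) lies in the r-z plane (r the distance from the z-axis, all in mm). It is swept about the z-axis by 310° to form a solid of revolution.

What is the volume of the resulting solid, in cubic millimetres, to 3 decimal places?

Volume = 8918.342 mm³

Profile (r,z), 5 vertices: (0.5,0.5) (15,7) (12.5,19) (6.5,24.5) (2.5,28)
edge 0: (0.5,0.5)→(15,7)  cross = 0.5·7 − 15·0.5 = -4.0000; (r_i+r_j)·cross = 15.5·-4.0000 = -62.0000
edge 1: (15,7)→(12.5,19)  cross = 15·19 − 12.5·7 = 197.5000; (r_i+r_j)·cross = 27.5·197.5000 = 5431.2500
edge 2: (12.5,19)→(6.5,24.5)  cross = 12.5·24.5 − 6.5·19 = 182.7500; (r_i+r_j)·cross = 19·182.7500 = 3472.2500
edge 3: (6.5,24.5)→(2.5,28)  cross = 6.5·28 − 2.5·24.5 = 120.7500; (r_i+r_j)·cross = 9·120.7500 = 1086.7500
edge 4: (2.5,28)→(0.5,0.5)  cross = 2.5·0.5 − 0.5·28 = -12.7500; (r_i+r_j)·cross = 3·-12.7500 = -38.2500
Σcross = 484.2500 → A = |Σcross|/2 = 242.1250 mm²
Σ(r_i+r_j)·cross = 9890.0000 → first moment M = |Σ|/6 = 1648.3333
R_c = M/A = 1648.3333/242.1250 = 6.8078 mm
θ = 310° = 5.410521 rad
V = θ·R_c·A = 5.410521·6.8078·242.1250 = 8918.342 mm³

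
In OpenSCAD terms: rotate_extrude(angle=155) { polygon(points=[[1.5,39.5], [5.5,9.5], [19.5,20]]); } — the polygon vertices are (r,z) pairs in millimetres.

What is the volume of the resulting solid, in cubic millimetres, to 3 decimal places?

Profile (r,z), 3 vertices: (1.5,39.5) (5.5,9.5) (19.5,20)
edge 0: (1.5,39.5)→(5.5,9.5)  cross = 1.5·9.5 − 5.5·39.5 = -203.0000; (r_i+r_j)·cross = 7·-203.0000 = -1421.0000
edge 1: (5.5,9.5)→(19.5,20)  cross = 5.5·20 − 19.5·9.5 = -75.2500; (r_i+r_j)·cross = 25·-75.2500 = -1881.2500
edge 2: (19.5,20)→(1.5,39.5)  cross = 19.5·39.5 − 1.5·20 = 740.2500; (r_i+r_j)·cross = 21·740.2500 = 15545.2500
Σcross = 462.0000 → A = |Σcross|/2 = 231.0000 mm²
Σ(r_i+r_j)·cross = 12243.0000 → first moment M = |Σ|/6 = 2040.5000
R_c = M/A = 2040.5000/231.0000 = 8.8333 mm
θ = 155° = 2.705260 rad
V = θ·R_c·A = 2.705260·8.8333·231.0000 = 5520.084 mm³

Volume = 5520.084 mm³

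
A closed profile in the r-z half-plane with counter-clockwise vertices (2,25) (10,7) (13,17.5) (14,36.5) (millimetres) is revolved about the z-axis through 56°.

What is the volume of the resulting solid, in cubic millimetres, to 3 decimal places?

Volume = 1584.747 mm³

Profile (r,z), 4 vertices: (2,25) (10,7) (13,17.5) (14,36.5)
edge 0: (2,25)→(10,7)  cross = 2·7 − 10·25 = -236.0000; (r_i+r_j)·cross = 12·-236.0000 = -2832.0000
edge 1: (10,7)→(13,17.5)  cross = 10·17.5 − 13·7 = 84.0000; (r_i+r_j)·cross = 23·84.0000 = 1932.0000
edge 2: (13,17.5)→(14,36.5)  cross = 13·36.5 − 14·17.5 = 229.5000; (r_i+r_j)·cross = 27·229.5000 = 6196.5000
edge 3: (14,36.5)→(2,25)  cross = 14·25 − 2·36.5 = 277.0000; (r_i+r_j)·cross = 16·277.0000 = 4432.0000
Σcross = 354.5000 → A = |Σcross|/2 = 177.2500 mm²
Σ(r_i+r_j)·cross = 9728.5000 → first moment M = |Σ|/6 = 1621.4167
R_c = M/A = 1621.4167/177.2500 = 9.1476 mm
θ = 56° = 0.977384 rad
V = θ·R_c·A = 0.977384·9.1476·177.2500 = 1584.747 mm³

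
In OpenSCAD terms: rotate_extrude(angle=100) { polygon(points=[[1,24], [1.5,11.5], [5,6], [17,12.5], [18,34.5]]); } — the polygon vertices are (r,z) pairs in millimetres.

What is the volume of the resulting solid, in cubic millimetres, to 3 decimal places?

Volume = 5515.095 mm³

Profile (r,z), 5 vertices: (1,24) (1.5,11.5) (5,6) (17,12.5) (18,34.5)
edge 0: (1,24)→(1.5,11.5)  cross = 1·11.5 − 1.5·24 = -24.5000; (r_i+r_j)·cross = 2.5·-24.5000 = -61.2500
edge 1: (1.5,11.5)→(5,6)  cross = 1.5·6 − 5·11.5 = -48.5000; (r_i+r_j)·cross = 6.5·-48.5000 = -315.2500
edge 2: (5,6)→(17,12.5)  cross = 5·12.5 − 17·6 = -39.5000; (r_i+r_j)·cross = 22·-39.5000 = -869.0000
edge 3: (17,12.5)→(18,34.5)  cross = 17·34.5 − 18·12.5 = 361.5000; (r_i+r_j)·cross = 35·361.5000 = 12652.5000
edge 4: (18,34.5)→(1,24)  cross = 18·24 − 1·34.5 = 397.5000; (r_i+r_j)·cross = 19·397.5000 = 7552.5000
Σcross = 646.5000 → A = |Σcross|/2 = 323.2500 mm²
Σ(r_i+r_j)·cross = 18959.5000 → first moment M = |Σ|/6 = 3159.9167
R_c = M/A = 3159.9167/323.2500 = 9.7755 mm
θ = 100° = 1.745329 rad
V = θ·R_c·A = 1.745329·9.7755·323.2500 = 5515.095 mm³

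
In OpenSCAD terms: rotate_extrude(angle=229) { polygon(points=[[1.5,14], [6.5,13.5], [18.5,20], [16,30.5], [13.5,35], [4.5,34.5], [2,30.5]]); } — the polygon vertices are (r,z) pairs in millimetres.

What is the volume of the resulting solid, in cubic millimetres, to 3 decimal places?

Volume = 10105.419 mm³

Profile (r,z), 7 vertices: (1.5,14) (6.5,13.5) (18.5,20) (16,30.5) (13.5,35) (4.5,34.5) (2,30.5)
edge 0: (1.5,14)→(6.5,13.5)  cross = 1.5·13.5 − 6.5·14 = -70.7500; (r_i+r_j)·cross = 8·-70.7500 = -566.0000
edge 1: (6.5,13.5)→(18.5,20)  cross = 6.5·20 − 18.5·13.5 = -119.7500; (r_i+r_j)·cross = 25·-119.7500 = -2993.7500
edge 2: (18.5,20)→(16,30.5)  cross = 18.5·30.5 − 16·20 = 244.2500; (r_i+r_j)·cross = 34.5·244.2500 = 8426.6250
edge 3: (16,30.5)→(13.5,35)  cross = 16·35 − 13.5·30.5 = 148.2500; (r_i+r_j)·cross = 29.5·148.2500 = 4373.3750
edge 4: (13.5,35)→(4.5,34.5)  cross = 13.5·34.5 − 4.5·35 = 308.2500; (r_i+r_j)·cross = 18·308.2500 = 5548.5000
edge 5: (4.5,34.5)→(2,30.5)  cross = 4.5·30.5 − 2·34.5 = 68.2500; (r_i+r_j)·cross = 6.5·68.2500 = 443.6250
edge 6: (2,30.5)→(1.5,14)  cross = 2·14 − 1.5·30.5 = -17.7500; (r_i+r_j)·cross = 3.5·-17.7500 = -62.1250
Σcross = 560.7500 → A = |Σcross|/2 = 280.3750 mm²
Σ(r_i+r_j)·cross = 15170.2500 → first moment M = |Σ|/6 = 2528.3750
R_c = M/A = 2528.3750/280.3750 = 9.0178 mm
θ = 229° = 3.996804 rad
V = θ·R_c·A = 3.996804·9.0178·280.3750 = 10105.419 mm³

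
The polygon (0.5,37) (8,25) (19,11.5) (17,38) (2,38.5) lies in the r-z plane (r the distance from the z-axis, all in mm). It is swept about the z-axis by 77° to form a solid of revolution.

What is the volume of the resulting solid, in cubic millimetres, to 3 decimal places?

Volume = 3882.005 mm³

Profile (r,z), 5 vertices: (0.5,37) (8,25) (19,11.5) (17,38) (2,38.5)
edge 0: (0.5,37)→(8,25)  cross = 0.5·25 − 8·37 = -283.5000; (r_i+r_j)·cross = 8.5·-283.5000 = -2409.7500
edge 1: (8,25)→(19,11.5)  cross = 8·11.5 − 19·25 = -383.0000; (r_i+r_j)·cross = 27·-383.0000 = -10341.0000
edge 2: (19,11.5)→(17,38)  cross = 19·38 − 17·11.5 = 526.5000; (r_i+r_j)·cross = 36·526.5000 = 18954.0000
edge 3: (17,38)→(2,38.5)  cross = 17·38.5 − 2·38 = 578.5000; (r_i+r_j)·cross = 19·578.5000 = 10991.5000
edge 4: (2,38.5)→(0.5,37)  cross = 2·37 − 0.5·38.5 = 54.7500; (r_i+r_j)·cross = 2.5·54.7500 = 136.8750
Σcross = 493.2500 → A = |Σcross|/2 = 246.6250 mm²
Σ(r_i+r_j)·cross = 17331.6250 → first moment M = |Σ|/6 = 2888.6042
R_c = M/A = 2888.6042/246.6250 = 11.7125 mm
θ = 77° = 1.343904 rad
V = θ·R_c·A = 1.343904·11.7125·246.6250 = 3882.005 mm³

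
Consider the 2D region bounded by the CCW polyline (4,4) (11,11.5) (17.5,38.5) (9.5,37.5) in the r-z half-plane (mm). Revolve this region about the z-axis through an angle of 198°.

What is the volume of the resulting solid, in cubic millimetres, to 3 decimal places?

Profile (r,z), 4 vertices: (4,4) (11,11.5) (17.5,38.5) (9.5,37.5)
edge 0: (4,4)→(11,11.5)  cross = 4·11.5 − 11·4 = 2.0000; (r_i+r_j)·cross = 15·2.0000 = 30.0000
edge 1: (11,11.5)→(17.5,38.5)  cross = 11·38.5 − 17.5·11.5 = 222.2500; (r_i+r_j)·cross = 28.5·222.2500 = 6334.1250
edge 2: (17.5,38.5)→(9.5,37.5)  cross = 17.5·37.5 − 9.5·38.5 = 290.5000; (r_i+r_j)·cross = 27·290.5000 = 7843.5000
edge 3: (9.5,37.5)→(4,4)  cross = 9.5·4 − 4·37.5 = -112.0000; (r_i+r_j)·cross = 13.5·-112.0000 = -1512.0000
Σcross = 402.7500 → A = |Σcross|/2 = 201.3750 mm²
Σ(r_i+r_j)·cross = 12695.6250 → first moment M = |Σ|/6 = 2115.9375
R_c = M/A = 2115.9375/201.3750 = 10.5074 mm
θ = 198° = 3.455752 rad
V = θ·R_c·A = 3.455752·10.5074·201.3750 = 7312.155 mm³

Volume = 7312.155 mm³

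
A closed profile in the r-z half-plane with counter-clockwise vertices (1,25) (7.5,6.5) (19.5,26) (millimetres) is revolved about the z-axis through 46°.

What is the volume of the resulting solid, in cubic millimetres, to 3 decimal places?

Profile (r,z), 3 vertices: (1,25) (7.5,6.5) (19.5,26)
edge 0: (1,25)→(7.5,6.5)  cross = 1·6.5 − 7.5·25 = -181.0000; (r_i+r_j)·cross = 8.5·-181.0000 = -1538.5000
edge 1: (7.5,6.5)→(19.5,26)  cross = 7.5·26 − 19.5·6.5 = 68.2500; (r_i+r_j)·cross = 27·68.2500 = 1842.7500
edge 2: (19.5,26)→(1,25)  cross = 19.5·25 − 1·26 = 461.5000; (r_i+r_j)·cross = 20.5·461.5000 = 9460.7500
Σcross = 348.7500 → A = |Σcross|/2 = 174.3750 mm²
Σ(r_i+r_j)·cross = 9765.0000 → first moment M = |Σ|/6 = 1627.5000
R_c = M/A = 1627.5000/174.3750 = 9.3333 mm
θ = 46° = 0.802851 rad
V = θ·R_c·A = 0.802851·9.3333·174.3750 = 1306.641 mm³

Volume = 1306.641 mm³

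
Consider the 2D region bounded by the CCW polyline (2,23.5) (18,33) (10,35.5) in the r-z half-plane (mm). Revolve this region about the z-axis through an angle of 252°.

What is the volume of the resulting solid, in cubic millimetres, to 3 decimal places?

Volume = 2550.973 mm³

Profile (r,z), 3 vertices: (2,23.5) (18,33) (10,35.5)
edge 0: (2,23.5)→(18,33)  cross = 2·33 − 18·23.5 = -357.0000; (r_i+r_j)·cross = 20·-357.0000 = -7140.0000
edge 1: (18,33)→(10,35.5)  cross = 18·35.5 − 10·33 = 309.0000; (r_i+r_j)·cross = 28·309.0000 = 8652.0000
edge 2: (10,35.5)→(2,23.5)  cross = 10·23.5 − 2·35.5 = 164.0000; (r_i+r_j)·cross = 12·164.0000 = 1968.0000
Σcross = 116.0000 → A = |Σcross|/2 = 58.0000 mm²
Σ(r_i+r_j)·cross = 3480.0000 → first moment M = |Σ|/6 = 580.0000
R_c = M/A = 580.0000/58.0000 = 10.0000 mm
θ = 252° = 4.398230 rad
V = θ·R_c·A = 4.398230·10.0000·58.0000 = 2550.973 mm³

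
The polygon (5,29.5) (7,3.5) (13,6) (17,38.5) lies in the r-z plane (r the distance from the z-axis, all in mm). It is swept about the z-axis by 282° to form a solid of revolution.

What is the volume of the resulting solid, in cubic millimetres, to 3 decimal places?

Volume = 13465.302 mm³

Profile (r,z), 4 vertices: (5,29.5) (7,3.5) (13,6) (17,38.5)
edge 0: (5,29.5)→(7,3.5)  cross = 5·3.5 − 7·29.5 = -189.0000; (r_i+r_j)·cross = 12·-189.0000 = -2268.0000
edge 1: (7,3.5)→(13,6)  cross = 7·6 − 13·3.5 = -3.5000; (r_i+r_j)·cross = 20·-3.5000 = -70.0000
edge 2: (13,6)→(17,38.5)  cross = 13·38.5 − 17·6 = 398.5000; (r_i+r_j)·cross = 30·398.5000 = 11955.0000
edge 3: (17,38.5)→(5,29.5)  cross = 17·29.5 − 5·38.5 = 309.0000; (r_i+r_j)·cross = 22·309.0000 = 6798.0000
Σcross = 515.0000 → A = |Σcross|/2 = 257.5000 mm²
Σ(r_i+r_j)·cross = 16415.0000 → first moment M = |Σ|/6 = 2735.8333
R_c = M/A = 2735.8333/257.5000 = 10.6246 mm
θ = 282° = 4.921828 rad
V = θ·R_c·A = 4.921828·10.6246·257.5000 = 13465.302 mm³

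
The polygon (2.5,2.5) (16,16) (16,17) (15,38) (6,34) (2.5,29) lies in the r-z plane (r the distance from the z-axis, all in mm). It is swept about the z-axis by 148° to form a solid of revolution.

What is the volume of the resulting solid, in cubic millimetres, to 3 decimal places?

Profile (r,z), 6 vertices: (2.5,2.5) (16,16) (16,17) (15,38) (6,34) (2.5,29)
edge 0: (2.5,2.5)→(16,16)  cross = 2.5·16 − 16·2.5 = 0.0000; (r_i+r_j)·cross = 18.5·0.0000 = 0.0000
edge 1: (16,16)→(16,17)  cross = 16·17 − 16·16 = 16.0000; (r_i+r_j)·cross = 32·16.0000 = 512.0000
edge 2: (16,17)→(15,38)  cross = 16·38 − 15·17 = 353.0000; (r_i+r_j)·cross = 31·353.0000 = 10943.0000
edge 3: (15,38)→(6,34)  cross = 15·34 − 6·38 = 282.0000; (r_i+r_j)·cross = 21·282.0000 = 5922.0000
edge 4: (6,34)→(2.5,29)  cross = 6·29 − 2.5·34 = 89.0000; (r_i+r_j)·cross = 8.5·89.0000 = 756.5000
edge 5: (2.5,29)→(2.5,2.5)  cross = 2.5·2.5 − 2.5·29 = -66.2500; (r_i+r_j)·cross = 5·-66.2500 = -331.2500
Σcross = 673.7500 → A = |Σcross|/2 = 336.8750 mm²
Σ(r_i+r_j)·cross = 17802.2500 → first moment M = |Σ|/6 = 2967.0417
R_c = M/A = 2967.0417/336.8750 = 8.8075 mm
θ = 148° = 2.583087 rad
V = θ·R_c·A = 2.583087·8.8075·336.8750 = 7664.128 mm³

Volume = 7664.128 mm³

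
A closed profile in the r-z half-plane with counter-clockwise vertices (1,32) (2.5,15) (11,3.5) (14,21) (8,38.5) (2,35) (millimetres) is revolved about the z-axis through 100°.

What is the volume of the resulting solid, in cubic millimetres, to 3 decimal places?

Volume = 3633.812 mm³

Profile (r,z), 6 vertices: (1,32) (2.5,15) (11,3.5) (14,21) (8,38.5) (2,35)
edge 0: (1,32)→(2.5,15)  cross = 1·15 − 2.5·32 = -65.0000; (r_i+r_j)·cross = 3.5·-65.0000 = -227.5000
edge 1: (2.5,15)→(11,3.5)  cross = 2.5·3.5 − 11·15 = -156.2500; (r_i+r_j)·cross = 13.5·-156.2500 = -2109.3750
edge 2: (11,3.5)→(14,21)  cross = 11·21 − 14·3.5 = 182.0000; (r_i+r_j)·cross = 25·182.0000 = 4550.0000
edge 3: (14,21)→(8,38.5)  cross = 14·38.5 − 8·21 = 371.0000; (r_i+r_j)·cross = 22·371.0000 = 8162.0000
edge 4: (8,38.5)→(2,35)  cross = 8·35 − 2·38.5 = 203.0000; (r_i+r_j)·cross = 10·203.0000 = 2030.0000
edge 5: (2,35)→(1,32)  cross = 2·32 − 1·35 = 29.0000; (r_i+r_j)·cross = 3·29.0000 = 87.0000
Σcross = 563.7500 → A = |Σcross|/2 = 281.8750 mm²
Σ(r_i+r_j)·cross = 12492.1250 → first moment M = |Σ|/6 = 2082.0208
R_c = M/A = 2082.0208/281.8750 = 7.3863 mm
θ = 100° = 1.745329 rad
V = θ·R_c·A = 1.745329·7.3863·281.8750 = 3633.812 mm³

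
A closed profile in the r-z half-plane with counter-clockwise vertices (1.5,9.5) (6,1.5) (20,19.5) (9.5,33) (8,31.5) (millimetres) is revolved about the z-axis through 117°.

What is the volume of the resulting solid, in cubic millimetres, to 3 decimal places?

Volume = 5699.490 mm³

Profile (r,z), 5 vertices: (1.5,9.5) (6,1.5) (20,19.5) (9.5,33) (8,31.5)
edge 0: (1.5,9.5)→(6,1.5)  cross = 1.5·1.5 − 6·9.5 = -54.7500; (r_i+r_j)·cross = 7.5·-54.7500 = -410.6250
edge 1: (6,1.5)→(20,19.5)  cross = 6·19.5 − 20·1.5 = 87.0000; (r_i+r_j)·cross = 26·87.0000 = 2262.0000
edge 2: (20,19.5)→(9.5,33)  cross = 20·33 − 9.5·19.5 = 474.7500; (r_i+r_j)·cross = 29.5·474.7500 = 14005.1250
edge 3: (9.5,33)→(8,31.5)  cross = 9.5·31.5 − 8·33 = 35.2500; (r_i+r_j)·cross = 17.5·35.2500 = 616.8750
edge 4: (8,31.5)→(1.5,9.5)  cross = 8·9.5 − 1.5·31.5 = 28.7500; (r_i+r_j)·cross = 9.5·28.7500 = 273.1250
Σcross = 571.0000 → A = |Σcross|/2 = 285.5000 mm²
Σ(r_i+r_j)·cross = 16746.5000 → first moment M = |Σ|/6 = 2791.0833
R_c = M/A = 2791.0833/285.5000 = 9.7761 mm
θ = 117° = 2.042035 rad
V = θ·R_c·A = 2.042035·9.7761·285.5000 = 5699.490 mm³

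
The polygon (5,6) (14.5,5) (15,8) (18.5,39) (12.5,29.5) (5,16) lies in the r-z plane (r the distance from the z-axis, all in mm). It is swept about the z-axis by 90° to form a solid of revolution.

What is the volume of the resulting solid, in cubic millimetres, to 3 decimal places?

Volume = 4415.116 mm³

Profile (r,z), 6 vertices: (5,6) (14.5,5) (15,8) (18.5,39) (12.5,29.5) (5,16)
edge 0: (5,6)→(14.5,5)  cross = 5·5 − 14.5·6 = -62.0000; (r_i+r_j)·cross = 19.5·-62.0000 = -1209.0000
edge 1: (14.5,5)→(15,8)  cross = 14.5·8 − 15·5 = 41.0000; (r_i+r_j)·cross = 29.5·41.0000 = 1209.5000
edge 2: (15,8)→(18.5,39)  cross = 15·39 − 18.5·8 = 437.0000; (r_i+r_j)·cross = 33.5·437.0000 = 14639.5000
edge 3: (18.5,39)→(12.5,29.5)  cross = 18.5·29.5 − 12.5·39 = 58.2500; (r_i+r_j)·cross = 31·58.2500 = 1805.7500
edge 4: (12.5,29.5)→(5,16)  cross = 12.5·16 − 5·29.5 = 52.5000; (r_i+r_j)·cross = 17.5·52.5000 = 918.7500
edge 5: (5,16)→(5,6)  cross = 5·6 − 5·16 = -50.0000; (r_i+r_j)·cross = 10·-50.0000 = -500.0000
Σcross = 476.7500 → A = |Σcross|/2 = 238.3750 mm²
Σ(r_i+r_j)·cross = 16864.5000 → first moment M = |Σ|/6 = 2810.7500
R_c = M/A = 2810.7500/238.3750 = 11.7913 mm
θ = 90° = 1.570796 rad
V = θ·R_c·A = 1.570796·11.7913·238.3750 = 4415.116 mm³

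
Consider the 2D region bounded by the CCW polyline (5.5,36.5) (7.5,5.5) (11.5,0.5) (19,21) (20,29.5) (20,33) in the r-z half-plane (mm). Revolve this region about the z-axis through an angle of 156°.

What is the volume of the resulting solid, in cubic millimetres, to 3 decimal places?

Volume = 11365.628 mm³

Profile (r,z), 6 vertices: (5.5,36.5) (7.5,5.5) (11.5,0.5) (19,21) (20,29.5) (20,33)
edge 0: (5.5,36.5)→(7.5,5.5)  cross = 5.5·5.5 − 7.5·36.5 = -243.5000; (r_i+r_j)·cross = 13·-243.5000 = -3165.5000
edge 1: (7.5,5.5)→(11.5,0.5)  cross = 7.5·0.5 − 11.5·5.5 = -59.5000; (r_i+r_j)·cross = 19·-59.5000 = -1130.5000
edge 2: (11.5,0.5)→(19,21)  cross = 11.5·21 − 19·0.5 = 232.0000; (r_i+r_j)·cross = 30.5·232.0000 = 7076.0000
edge 3: (19,21)→(20,29.5)  cross = 19·29.5 − 20·21 = 140.5000; (r_i+r_j)·cross = 39·140.5000 = 5479.5000
edge 4: (20,29.5)→(20,33)  cross = 20·33 − 20·29.5 = 70.0000; (r_i+r_j)·cross = 40·70.0000 = 2800.0000
edge 5: (20,33)→(5.5,36.5)  cross = 20·36.5 − 5.5·33 = 548.5000; (r_i+r_j)·cross = 25.5·548.5000 = 13986.7500
Σcross = 688.0000 → A = |Σcross|/2 = 344.0000 mm²
Σ(r_i+r_j)·cross = 25046.2500 → first moment M = |Σ|/6 = 4174.3750
R_c = M/A = 4174.3750/344.0000 = 12.1348 mm
θ = 156° = 2.722714 rad
V = θ·R_c·A = 2.722714·12.1348·344.0000 = 11365.628 mm³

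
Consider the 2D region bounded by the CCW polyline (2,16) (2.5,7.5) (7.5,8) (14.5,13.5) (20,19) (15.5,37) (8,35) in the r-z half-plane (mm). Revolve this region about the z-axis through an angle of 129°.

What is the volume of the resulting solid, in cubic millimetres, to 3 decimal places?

Profile (r,z), 7 vertices: (2,16) (2.5,7.5) (7.5,8) (14.5,13.5) (20,19) (15.5,37) (8,35)
edge 0: (2,16)→(2.5,7.5)  cross = 2·7.5 − 2.5·16 = -25.0000; (r_i+r_j)·cross = 4.5·-25.0000 = -112.5000
edge 1: (2.5,7.5)→(7.5,8)  cross = 2.5·8 − 7.5·7.5 = -36.2500; (r_i+r_j)·cross = 10·-36.2500 = -362.5000
edge 2: (7.5,8)→(14.5,13.5)  cross = 7.5·13.5 − 14.5·8 = -14.7500; (r_i+r_j)·cross = 22·-14.7500 = -324.5000
edge 3: (14.5,13.5)→(20,19)  cross = 14.5·19 − 20·13.5 = 5.5000; (r_i+r_j)·cross = 34.5·5.5000 = 189.7500
edge 4: (20,19)→(15.5,37)  cross = 20·37 − 15.5·19 = 445.5000; (r_i+r_j)·cross = 35.5·445.5000 = 15815.2500
edge 5: (15.5,37)→(8,35)  cross = 15.5·35 − 8·37 = 246.5000; (r_i+r_j)·cross = 23.5·246.5000 = 5792.7500
edge 6: (8,35)→(2,16)  cross = 8·16 − 2·35 = 58.0000; (r_i+r_j)·cross = 10·58.0000 = 580.0000
Σcross = 679.5000 → A = |Σcross|/2 = 339.7500 mm²
Σ(r_i+r_j)·cross = 21578.2500 → first moment M = |Σ|/6 = 3596.3750
R_c = M/A = 3596.3750/339.7500 = 10.5854 mm
θ = 129° = 2.251475 rad
V = θ·R_c·A = 2.251475·10.5854·339.7500 = 8097.147 mm³

Volume = 8097.147 mm³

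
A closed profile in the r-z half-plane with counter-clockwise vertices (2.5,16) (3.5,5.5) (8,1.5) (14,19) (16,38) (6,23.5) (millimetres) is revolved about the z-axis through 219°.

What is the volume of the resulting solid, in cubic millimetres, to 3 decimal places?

Volume = 8023.903 mm³

Profile (r,z), 6 vertices: (2.5,16) (3.5,5.5) (8,1.5) (14,19) (16,38) (6,23.5)
edge 0: (2.5,16)→(3.5,5.5)  cross = 2.5·5.5 − 3.5·16 = -42.2500; (r_i+r_j)·cross = 6·-42.2500 = -253.5000
edge 1: (3.5,5.5)→(8,1.5)  cross = 3.5·1.5 − 8·5.5 = -38.7500; (r_i+r_j)·cross = 11.5·-38.7500 = -445.6250
edge 2: (8,1.5)→(14,19)  cross = 8·19 − 14·1.5 = 131.0000; (r_i+r_j)·cross = 22·131.0000 = 2882.0000
edge 3: (14,19)→(16,38)  cross = 14·38 − 16·19 = 228.0000; (r_i+r_j)·cross = 30·228.0000 = 6840.0000
edge 4: (16,38)→(6,23.5)  cross = 16·23.5 − 6·38 = 148.0000; (r_i+r_j)·cross = 22·148.0000 = 3256.0000
edge 5: (6,23.5)→(2.5,16)  cross = 6·16 − 2.5·23.5 = 37.2500; (r_i+r_j)·cross = 8.5·37.2500 = 316.6250
Σcross = 463.2500 → A = |Σcross|/2 = 231.6250 mm²
Σ(r_i+r_j)·cross = 12595.5000 → first moment M = |Σ|/6 = 2099.2500
R_c = M/A = 2099.2500/231.6250 = 9.0631 mm
θ = 219° = 3.822271 rad
V = θ·R_c·A = 3.822271·9.0631·231.6250 = 8023.903 mm³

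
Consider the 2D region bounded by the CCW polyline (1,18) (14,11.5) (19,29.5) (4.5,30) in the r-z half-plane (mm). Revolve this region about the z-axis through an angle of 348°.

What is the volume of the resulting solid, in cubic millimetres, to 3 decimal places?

Volume = 13531.167 mm³

Profile (r,z), 4 vertices: (1,18) (14,11.5) (19,29.5) (4.5,30)
edge 0: (1,18)→(14,11.5)  cross = 1·11.5 − 14·18 = -240.5000; (r_i+r_j)·cross = 15·-240.5000 = -3607.5000
edge 1: (14,11.5)→(19,29.5)  cross = 14·29.5 − 19·11.5 = 194.5000; (r_i+r_j)·cross = 33·194.5000 = 6418.5000
edge 2: (19,29.5)→(4.5,30)  cross = 19·30 − 4.5·29.5 = 437.2500; (r_i+r_j)·cross = 23.5·437.2500 = 10275.3750
edge 3: (4.5,30)→(1,18)  cross = 4.5·18 − 1·30 = 51.0000; (r_i+r_j)·cross = 5.5·51.0000 = 280.5000
Σcross = 442.2500 → A = |Σcross|/2 = 221.1250 mm²
Σ(r_i+r_j)·cross = 13366.8750 → first moment M = |Σ|/6 = 2227.8125
R_c = M/A = 2227.8125/221.1250 = 10.0749 mm
θ = 348° = 6.073746 rad
V = θ·R_c·A = 6.073746·10.0749·221.1250 = 13531.167 mm³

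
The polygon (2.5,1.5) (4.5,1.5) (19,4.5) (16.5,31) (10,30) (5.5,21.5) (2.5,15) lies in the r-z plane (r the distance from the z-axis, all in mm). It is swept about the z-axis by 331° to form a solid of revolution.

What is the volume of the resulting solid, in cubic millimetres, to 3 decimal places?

Volume = 22913.184 mm³

Profile (r,z), 7 vertices: (2.5,1.5) (4.5,1.5) (19,4.5) (16.5,31) (10,30) (5.5,21.5) (2.5,15)
edge 0: (2.5,1.5)→(4.5,1.5)  cross = 2.5·1.5 − 4.5·1.5 = -3.0000; (r_i+r_j)·cross = 7·-3.0000 = -21.0000
edge 1: (4.5,1.5)→(19,4.5)  cross = 4.5·4.5 − 19·1.5 = -8.2500; (r_i+r_j)·cross = 23.5·-8.2500 = -193.8750
edge 2: (19,4.5)→(16.5,31)  cross = 19·31 − 16.5·4.5 = 514.7500; (r_i+r_j)·cross = 35.5·514.7500 = 18273.6250
edge 3: (16.5,31)→(10,30)  cross = 16.5·30 − 10·31 = 185.0000; (r_i+r_j)·cross = 26.5·185.0000 = 4902.5000
edge 4: (10,30)→(5.5,21.5)  cross = 10·21.5 − 5.5·30 = 50.0000; (r_i+r_j)·cross = 15.5·50.0000 = 775.0000
edge 5: (5.5,21.5)→(2.5,15)  cross = 5.5·15 − 2.5·21.5 = 28.7500; (r_i+r_j)·cross = 8·28.7500 = 230.0000
edge 6: (2.5,15)→(2.5,1.5)  cross = 2.5·1.5 − 2.5·15 = -33.7500; (r_i+r_j)·cross = 5·-33.7500 = -168.7500
Σcross = 733.5000 → A = |Σcross|/2 = 366.7500 mm²
Σ(r_i+r_j)·cross = 23797.5000 → first moment M = |Σ|/6 = 3966.2500
R_c = M/A = 3966.2500/366.7500 = 10.8146 mm
θ = 331° = 5.777040 rad
V = θ·R_c·A = 5.777040·10.8146·366.7500 = 22913.184 mm³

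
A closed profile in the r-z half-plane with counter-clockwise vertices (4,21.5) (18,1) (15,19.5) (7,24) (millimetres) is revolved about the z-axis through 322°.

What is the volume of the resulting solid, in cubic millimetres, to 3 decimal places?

Profile (r,z), 4 vertices: (4,21.5) (18,1) (15,19.5) (7,24)
edge 0: (4,21.5)→(18,1)  cross = 4·1 − 18·21.5 = -383.0000; (r_i+r_j)·cross = 22·-383.0000 = -8426.0000
edge 1: (18,1)→(15,19.5)  cross = 18·19.5 − 15·1 = 336.0000; (r_i+r_j)·cross = 33·336.0000 = 11088.0000
edge 2: (15,19.5)→(7,24)  cross = 15·24 − 7·19.5 = 223.5000; (r_i+r_j)·cross = 22·223.5000 = 4917.0000
edge 3: (7,24)→(4,21.5)  cross = 7·21.5 − 4·24 = 54.5000; (r_i+r_j)·cross = 11·54.5000 = 599.5000
Σcross = 231.0000 → A = |Σcross|/2 = 115.5000 mm²
Σ(r_i+r_j)·cross = 8178.5000 → first moment M = |Σ|/6 = 1363.0833
R_c = M/A = 1363.0833/115.5000 = 11.8016 mm
θ = 322° = 5.619960 rad
V = θ·R_c·A = 5.619960·11.8016·115.5000 = 7660.474 mm³

Volume = 7660.474 mm³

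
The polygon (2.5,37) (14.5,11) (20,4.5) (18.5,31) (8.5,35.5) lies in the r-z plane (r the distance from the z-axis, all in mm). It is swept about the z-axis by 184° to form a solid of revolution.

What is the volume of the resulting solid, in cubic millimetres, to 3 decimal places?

Profile (r,z), 5 vertices: (2.5,37) (14.5,11) (20,4.5) (18.5,31) (8.5,35.5)
edge 0: (2.5,37)→(14.5,11)  cross = 2.5·11 − 14.5·37 = -509.0000; (r_i+r_j)·cross = 17·-509.0000 = -8653.0000
edge 1: (14.5,11)→(20,4.5)  cross = 14.5·4.5 − 20·11 = -154.7500; (r_i+r_j)·cross = 34.5·-154.7500 = -5338.8750
edge 2: (20,4.5)→(18.5,31)  cross = 20·31 − 18.5·4.5 = 536.7500; (r_i+r_j)·cross = 38.5·536.7500 = 20664.8750
edge 3: (18.5,31)→(8.5,35.5)  cross = 18.5·35.5 − 8.5·31 = 393.2500; (r_i+r_j)·cross = 27·393.2500 = 10617.7500
edge 4: (8.5,35.5)→(2.5,37)  cross = 8.5·37 − 2.5·35.5 = 225.7500; (r_i+r_j)·cross = 11·225.7500 = 2483.2500
Σcross = 492.0000 → A = |Σcross|/2 = 246.0000 mm²
Σ(r_i+r_j)·cross = 19774.0000 → first moment M = |Σ|/6 = 3295.6667
R_c = M/A = 3295.6667/246.0000 = 13.3970 mm
θ = 184° = 3.211406 rad
V = θ·R_c·A = 3.211406·13.3970·246.0000 = 10583.723 mm³

Volume = 10583.723 mm³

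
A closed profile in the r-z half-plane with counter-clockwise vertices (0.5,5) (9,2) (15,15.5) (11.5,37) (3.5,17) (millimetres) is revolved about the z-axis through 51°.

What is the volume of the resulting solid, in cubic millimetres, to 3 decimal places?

Profile (r,z), 5 vertices: (0.5,5) (9,2) (15,15.5) (11.5,37) (3.5,17)
edge 0: (0.5,5)→(9,2)  cross = 0.5·2 − 9·5 = -44.0000; (r_i+r_j)·cross = 9.5·-44.0000 = -418.0000
edge 1: (9,2)→(15,15.5)  cross = 9·15.5 − 15·2 = 109.5000; (r_i+r_j)·cross = 24·109.5000 = 2628.0000
edge 2: (15,15.5)→(11.5,37)  cross = 15·37 − 11.5·15.5 = 376.7500; (r_i+r_j)·cross = 26.5·376.7500 = 9983.8750
edge 3: (11.5,37)→(3.5,17)  cross = 11.5·17 − 3.5·37 = 66.0000; (r_i+r_j)·cross = 15·66.0000 = 990.0000
edge 4: (3.5,17)→(0.5,5)  cross = 3.5·5 − 0.5·17 = 9.0000; (r_i+r_j)·cross = 4·9.0000 = 36.0000
Σcross = 517.2500 → A = |Σcross|/2 = 258.6250 mm²
Σ(r_i+r_j)·cross = 13219.8750 → first moment M = |Σ|/6 = 2203.3125
R_c = M/A = 2203.3125/258.6250 = 8.5193 mm
θ = 51° = 0.890118 rad
V = θ·R_c·A = 0.890118·8.5193·258.6250 = 1961.208 mm³

Volume = 1961.208 mm³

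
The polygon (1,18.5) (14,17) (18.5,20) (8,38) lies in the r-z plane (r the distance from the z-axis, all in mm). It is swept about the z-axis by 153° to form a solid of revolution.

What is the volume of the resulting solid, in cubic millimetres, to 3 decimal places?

Volume = 4730.198 mm³

Profile (r,z), 4 vertices: (1,18.5) (14,17) (18.5,20) (8,38)
edge 0: (1,18.5)→(14,17)  cross = 1·17 − 14·18.5 = -242.0000; (r_i+r_j)·cross = 15·-242.0000 = -3630.0000
edge 1: (14,17)→(18.5,20)  cross = 14·20 − 18.5·17 = -34.5000; (r_i+r_j)·cross = 32.5·-34.5000 = -1121.2500
edge 2: (18.5,20)→(8,38)  cross = 18.5·38 − 8·20 = 543.0000; (r_i+r_j)·cross = 26.5·543.0000 = 14389.5000
edge 3: (8,38)→(1,18.5)  cross = 8·18.5 − 1·38 = 110.0000; (r_i+r_j)·cross = 9·110.0000 = 990.0000
Σcross = 376.5000 → A = |Σcross|/2 = 188.2500 mm²
Σ(r_i+r_j)·cross = 10628.2500 → first moment M = |Σ|/6 = 1771.3750
R_c = M/A = 1771.3750/188.2500 = 9.4097 mm
θ = 153° = 2.670354 rad
V = θ·R_c·A = 2.670354·9.4097·188.2500 = 4730.198 mm³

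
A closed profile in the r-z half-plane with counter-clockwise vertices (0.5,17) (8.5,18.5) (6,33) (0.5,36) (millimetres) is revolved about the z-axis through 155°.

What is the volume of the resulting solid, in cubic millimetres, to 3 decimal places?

Volume = 1139.704 mm³

Profile (r,z), 4 vertices: (0.5,17) (8.5,18.5) (6,33) (0.5,36)
edge 0: (0.5,17)→(8.5,18.5)  cross = 0.5·18.5 − 8.5·17 = -135.2500; (r_i+r_j)·cross = 9·-135.2500 = -1217.2500
edge 1: (8.5,18.5)→(6,33)  cross = 8.5·33 − 6·18.5 = 169.5000; (r_i+r_j)·cross = 14.5·169.5000 = 2457.7500
edge 2: (6,33)→(0.5,36)  cross = 6·36 − 0.5·33 = 199.5000; (r_i+r_j)·cross = 6.5·199.5000 = 1296.7500
edge 3: (0.5,36)→(0.5,17)  cross = 0.5·17 − 0.5·36 = -9.5000; (r_i+r_j)·cross = 1·-9.5000 = -9.5000
Σcross = 224.2500 → A = |Σcross|/2 = 112.1250 mm²
Σ(r_i+r_j)·cross = 2527.7500 → first moment M = |Σ|/6 = 421.2917
R_c = M/A = 421.2917/112.1250 = 3.7573 mm
θ = 155° = 2.705260 rad
V = θ·R_c·A = 2.705260·3.7573·112.1250 = 1139.704 mm³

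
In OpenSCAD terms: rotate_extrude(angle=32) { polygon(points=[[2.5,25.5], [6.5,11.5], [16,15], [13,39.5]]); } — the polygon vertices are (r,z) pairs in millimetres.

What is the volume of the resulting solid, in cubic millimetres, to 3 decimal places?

Volume = 1219.531 mm³

Profile (r,z), 4 vertices: (2.5,25.5) (6.5,11.5) (16,15) (13,39.5)
edge 0: (2.5,25.5)→(6.5,11.5)  cross = 2.5·11.5 − 6.5·25.5 = -137.0000; (r_i+r_j)·cross = 9·-137.0000 = -1233.0000
edge 1: (6.5,11.5)→(16,15)  cross = 6.5·15 − 16·11.5 = -86.5000; (r_i+r_j)·cross = 22.5·-86.5000 = -1946.2500
edge 2: (16,15)→(13,39.5)  cross = 16·39.5 − 13·15 = 437.0000; (r_i+r_j)·cross = 29·437.0000 = 12673.0000
edge 3: (13,39.5)→(2.5,25.5)  cross = 13·25.5 − 2.5·39.5 = 232.7500; (r_i+r_j)·cross = 15.5·232.7500 = 3607.6250
Σcross = 446.2500 → A = |Σcross|/2 = 223.1250 mm²
Σ(r_i+r_j)·cross = 13101.3750 → first moment M = |Σ|/6 = 2183.5625
R_c = M/A = 2183.5625/223.1250 = 9.7863 mm
θ = 32° = 0.558505 rad
V = θ·R_c·A = 0.558505·9.7863·223.1250 = 1219.531 mm³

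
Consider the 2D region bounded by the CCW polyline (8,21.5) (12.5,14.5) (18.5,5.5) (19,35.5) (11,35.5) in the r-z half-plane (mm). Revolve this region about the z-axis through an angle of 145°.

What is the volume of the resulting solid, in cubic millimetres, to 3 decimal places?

Profile (r,z), 5 vertices: (8,21.5) (12.5,14.5) (18.5,5.5) (19,35.5) (11,35.5)
edge 0: (8,21.5)→(12.5,14.5)  cross = 8·14.5 − 12.5·21.5 = -152.7500; (r_i+r_j)·cross = 20.5·-152.7500 = -3131.3750
edge 1: (12.5,14.5)→(18.5,5.5)  cross = 12.5·5.5 − 18.5·14.5 = -199.5000; (r_i+r_j)·cross = 31·-199.5000 = -6184.5000
edge 2: (18.5,5.5)→(19,35.5)  cross = 18.5·35.5 − 19·5.5 = 552.2500; (r_i+r_j)·cross = 37.5·552.2500 = 20709.3750
edge 3: (19,35.5)→(11,35.5)  cross = 19·35.5 − 11·35.5 = 284.0000; (r_i+r_j)·cross = 30·284.0000 = 8520.0000
edge 4: (11,35.5)→(8,21.5)  cross = 11·21.5 − 8·35.5 = -47.5000; (r_i+r_j)·cross = 19·-47.5000 = -902.5000
Σcross = 436.5000 → A = |Σcross|/2 = 218.2500 mm²
Σ(r_i+r_j)·cross = 19011.0000 → first moment M = |Σ|/6 = 3168.5000
R_c = M/A = 3168.5000/218.2500 = 14.5178 mm
θ = 145° = 2.530727 rad
V = θ·R_c·A = 2.530727·14.5178·218.2500 = 8018.610 mm³

Volume = 8018.610 mm³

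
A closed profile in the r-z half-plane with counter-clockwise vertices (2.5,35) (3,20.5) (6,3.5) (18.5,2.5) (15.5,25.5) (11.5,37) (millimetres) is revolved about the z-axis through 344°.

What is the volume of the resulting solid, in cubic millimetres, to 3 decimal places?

Profile (r,z), 6 vertices: (2.5,35) (3,20.5) (6,3.5) (18.5,2.5) (15.5,25.5) (11.5,37)
edge 0: (2.5,35)→(3,20.5)  cross = 2.5·20.5 − 3·35 = -53.7500; (r_i+r_j)·cross = 5.5·-53.7500 = -295.6250
edge 1: (3,20.5)→(6,3.5)  cross = 3·3.5 − 6·20.5 = -112.5000; (r_i+r_j)·cross = 9·-112.5000 = -1012.5000
edge 2: (6,3.5)→(18.5,2.5)  cross = 6·2.5 − 18.5·3.5 = -49.7500; (r_i+r_j)·cross = 24.5·-49.7500 = -1218.8750
edge 3: (18.5,2.5)→(15.5,25.5)  cross = 18.5·25.5 − 15.5·2.5 = 433.0000; (r_i+r_j)·cross = 34·433.0000 = 14722.0000
edge 4: (15.5,25.5)→(11.5,37)  cross = 15.5·37 − 11.5·25.5 = 280.2500; (r_i+r_j)·cross = 27·280.2500 = 7566.7500
edge 5: (11.5,37)→(2.5,35)  cross = 11.5·35 − 2.5·37 = 310.0000; (r_i+r_j)·cross = 14·310.0000 = 4340.0000
Σcross = 807.2500 → A = |Σcross|/2 = 403.6250 mm²
Σ(r_i+r_j)·cross = 24101.7500 → first moment M = |Σ|/6 = 4016.9583
R_c = M/A = 4016.9583/403.6250 = 9.9522 mm
θ = 344° = 6.003933 rad
V = θ·R_c·A = 6.003933·9.9522·403.6250 = 24117.547 mm³

Volume = 24117.547 mm³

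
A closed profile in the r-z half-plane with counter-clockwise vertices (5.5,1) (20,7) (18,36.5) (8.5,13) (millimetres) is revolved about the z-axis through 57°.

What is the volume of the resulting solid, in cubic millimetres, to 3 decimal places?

Volume = 3402.531 mm³

Profile (r,z), 4 vertices: (5.5,1) (20,7) (18,36.5) (8.5,13)
edge 0: (5.5,1)→(20,7)  cross = 5.5·7 − 20·1 = 18.5000; (r_i+r_j)·cross = 25.5·18.5000 = 471.7500
edge 1: (20,7)→(18,36.5)  cross = 20·36.5 − 18·7 = 604.0000; (r_i+r_j)·cross = 38·604.0000 = 22952.0000
edge 2: (18,36.5)→(8.5,13)  cross = 18·13 − 8.5·36.5 = -76.2500; (r_i+r_j)·cross = 26.5·-76.2500 = -2020.6250
edge 3: (8.5,13)→(5.5,1)  cross = 8.5·1 − 5.5·13 = -63.0000; (r_i+r_j)·cross = 14·-63.0000 = -882.0000
Σcross = 483.2500 → A = |Σcross|/2 = 241.6250 mm²
Σ(r_i+r_j)·cross = 20521.1250 → first moment M = |Σ|/6 = 3420.1875
R_c = M/A = 3420.1875/241.6250 = 14.1549 mm
θ = 57° = 0.994838 rad
V = θ·R_c·A = 0.994838·14.1549·241.6250 = 3402.531 mm³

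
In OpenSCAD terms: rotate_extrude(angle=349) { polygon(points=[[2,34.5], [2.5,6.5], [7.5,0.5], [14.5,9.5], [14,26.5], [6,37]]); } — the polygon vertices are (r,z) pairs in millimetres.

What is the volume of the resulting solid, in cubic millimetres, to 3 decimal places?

Volume = 16251.319 mm³

Profile (r,z), 6 vertices: (2,34.5) (2.5,6.5) (7.5,0.5) (14.5,9.5) (14,26.5) (6,37)
edge 0: (2,34.5)→(2.5,6.5)  cross = 2·6.5 − 2.5·34.5 = -73.2500; (r_i+r_j)·cross = 4.5·-73.2500 = -329.6250
edge 1: (2.5,6.5)→(7.5,0.5)  cross = 2.5·0.5 − 7.5·6.5 = -47.5000; (r_i+r_j)·cross = 10·-47.5000 = -475.0000
edge 2: (7.5,0.5)→(14.5,9.5)  cross = 7.5·9.5 − 14.5·0.5 = 64.0000; (r_i+r_j)·cross = 22·64.0000 = 1408.0000
edge 3: (14.5,9.5)→(14,26.5)  cross = 14.5·26.5 − 14·9.5 = 251.2500; (r_i+r_j)·cross = 28.5·251.2500 = 7160.6250
edge 4: (14,26.5)→(6,37)  cross = 14·37 − 6·26.5 = 359.0000; (r_i+r_j)·cross = 20·359.0000 = 7180.0000
edge 5: (6,37)→(2,34.5)  cross = 6·34.5 − 2·37 = 133.0000; (r_i+r_j)·cross = 8·133.0000 = 1064.0000
Σcross = 686.5000 → A = |Σcross|/2 = 343.2500 mm²
Σ(r_i+r_j)·cross = 16008.0000 → first moment M = |Σ|/6 = 2668.0000
R_c = M/A = 2668.0000/343.2500 = 7.7728 mm
θ = 349° = 6.091199 rad
V = θ·R_c·A = 6.091199·7.7728·343.2500 = 16251.319 mm³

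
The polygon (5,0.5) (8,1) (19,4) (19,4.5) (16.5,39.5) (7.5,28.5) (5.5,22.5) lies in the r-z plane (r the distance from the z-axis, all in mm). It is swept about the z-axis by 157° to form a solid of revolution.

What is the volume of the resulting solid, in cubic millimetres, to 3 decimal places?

Profile (r,z), 7 vertices: (5,0.5) (8,1) (19,4) (19,4.5) (16.5,39.5) (7.5,28.5) (5.5,22.5)
edge 0: (5,0.5)→(8,1)  cross = 5·1 − 8·0.5 = 1.0000; (r_i+r_j)·cross = 13·1.0000 = 13.0000
edge 1: (8,1)→(19,4)  cross = 8·4 − 19·1 = 13.0000; (r_i+r_j)·cross = 27·13.0000 = 351.0000
edge 2: (19,4)→(19,4.5)  cross = 19·4.5 − 19·4 = 9.5000; (r_i+r_j)·cross = 38·9.5000 = 361.0000
edge 3: (19,4.5)→(16.5,39.5)  cross = 19·39.5 − 16.5·4.5 = 676.2500; (r_i+r_j)·cross = 35.5·676.2500 = 24006.8750
edge 4: (16.5,39.5)→(7.5,28.5)  cross = 16.5·28.5 − 7.5·39.5 = 174.0000; (r_i+r_j)·cross = 24·174.0000 = 4176.0000
edge 5: (7.5,28.5)→(5.5,22.5)  cross = 7.5·22.5 − 5.5·28.5 = 12.0000; (r_i+r_j)·cross = 13·12.0000 = 156.0000
edge 6: (5.5,22.5)→(5,0.5)  cross = 5.5·0.5 − 5·22.5 = -109.7500; (r_i+r_j)·cross = 10.5·-109.7500 = -1152.3750
Σcross = 776.0000 → A = |Σcross|/2 = 388.0000 mm²
Σ(r_i+r_j)·cross = 27911.5000 → first moment M = |Σ|/6 = 4651.9167
R_c = M/A = 4651.9167/388.0000 = 11.9895 mm
θ = 157° = 2.740167 rad
V = θ·R_c·A = 2.740167·11.9895·388.0000 = 12747.028 mm³

Volume = 12747.028 mm³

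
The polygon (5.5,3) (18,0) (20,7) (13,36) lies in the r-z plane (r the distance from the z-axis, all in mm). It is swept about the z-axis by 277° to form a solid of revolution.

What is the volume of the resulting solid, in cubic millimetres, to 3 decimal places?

Profile (r,z), 4 vertices: (5.5,3) (18,0) (20,7) (13,36)
edge 0: (5.5,3)→(18,0)  cross = 5.5·0 − 18·3 = -54.0000; (r_i+r_j)·cross = 23.5·-54.0000 = -1269.0000
edge 1: (18,0)→(20,7)  cross = 18·7 − 20·0 = 126.0000; (r_i+r_j)·cross = 38·126.0000 = 4788.0000
edge 2: (20,7)→(13,36)  cross = 20·36 − 13·7 = 629.0000; (r_i+r_j)·cross = 33·629.0000 = 20757.0000
edge 3: (13,36)→(5.5,3)  cross = 13·3 − 5.5·36 = -159.0000; (r_i+r_j)·cross = 18.5·-159.0000 = -2941.5000
Σcross = 542.0000 → A = |Σcross|/2 = 271.0000 mm²
Σ(r_i+r_j)·cross = 21334.5000 → first moment M = |Σ|/6 = 3555.7500
R_c = M/A = 3555.7500/271.0000 = 13.1208 mm
θ = 277° = 4.834562 rad
V = θ·R_c·A = 4.834562·13.1208·271.0000 = 17190.494 mm³

Volume = 17190.494 mm³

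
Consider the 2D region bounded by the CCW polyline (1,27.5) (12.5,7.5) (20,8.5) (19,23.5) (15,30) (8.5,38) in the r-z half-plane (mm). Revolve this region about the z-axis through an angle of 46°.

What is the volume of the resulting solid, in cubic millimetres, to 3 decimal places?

Profile (r,z), 6 vertices: (1,27.5) (12.5,7.5) (20,8.5) (19,23.5) (15,30) (8.5,38)
edge 0: (1,27.5)→(12.5,7.5)  cross = 1·7.5 − 12.5·27.5 = -336.2500; (r_i+r_j)·cross = 13.5·-336.2500 = -4539.3750
edge 1: (12.5,7.5)→(20,8.5)  cross = 12.5·8.5 − 20·7.5 = -43.7500; (r_i+r_j)·cross = 32.5·-43.7500 = -1421.8750
edge 2: (20,8.5)→(19,23.5)  cross = 20·23.5 − 19·8.5 = 308.5000; (r_i+r_j)·cross = 39·308.5000 = 12031.5000
edge 3: (19,23.5)→(15,30)  cross = 19·30 − 15·23.5 = 217.5000; (r_i+r_j)·cross = 34·217.5000 = 7395.0000
edge 4: (15,30)→(8.5,38)  cross = 15·38 − 8.5·30 = 315.0000; (r_i+r_j)·cross = 23.5·315.0000 = 7402.5000
edge 5: (8.5,38)→(1,27.5)  cross = 8.5·27.5 − 1·38 = 195.7500; (r_i+r_j)·cross = 9.5·195.7500 = 1859.6250
Σcross = 656.7500 → A = |Σcross|/2 = 328.3750 mm²
Σ(r_i+r_j)·cross = 22727.3750 → first moment M = |Σ|/6 = 3787.8958
R_c = M/A = 3787.8958/328.3750 = 11.5353 mm
θ = 46° = 0.802851 rad
V = θ·R_c·A = 0.802851·11.5353·328.3750 = 3041.118 mm³

Volume = 3041.118 mm³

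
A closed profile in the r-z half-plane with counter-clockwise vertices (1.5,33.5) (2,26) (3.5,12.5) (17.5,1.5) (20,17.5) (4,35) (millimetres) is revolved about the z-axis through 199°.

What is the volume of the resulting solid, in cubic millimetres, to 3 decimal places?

Volume = 12146.450 mm³

Profile (r,z), 6 vertices: (1.5,33.5) (2,26) (3.5,12.5) (17.5,1.5) (20,17.5) (4,35)
edge 0: (1.5,33.5)→(2,26)  cross = 1.5·26 − 2·33.5 = -28.0000; (r_i+r_j)·cross = 3.5·-28.0000 = -98.0000
edge 1: (2,26)→(3.5,12.5)  cross = 2·12.5 − 3.5·26 = -66.0000; (r_i+r_j)·cross = 5.5·-66.0000 = -363.0000
edge 2: (3.5,12.5)→(17.5,1.5)  cross = 3.5·1.5 − 17.5·12.5 = -213.5000; (r_i+r_j)·cross = 21·-213.5000 = -4483.5000
edge 3: (17.5,1.5)→(20,17.5)  cross = 17.5·17.5 − 20·1.5 = 276.2500; (r_i+r_j)·cross = 37.5·276.2500 = 10359.3750
edge 4: (20,17.5)→(4,35)  cross = 20·35 − 4·17.5 = 630.0000; (r_i+r_j)·cross = 24·630.0000 = 15120.0000
edge 5: (4,35)→(1.5,33.5)  cross = 4·33.5 − 1.5·35 = 81.5000; (r_i+r_j)·cross = 5.5·81.5000 = 448.2500
Σcross = 680.2500 → A = |Σcross|/2 = 340.1250 mm²
Σ(r_i+r_j)·cross = 20983.1250 → first moment M = |Σ|/6 = 3497.1875
R_c = M/A = 3497.1875/340.1250 = 10.2821 mm
θ = 199° = 3.473205 rad
V = θ·R_c·A = 3.473205·10.2821·340.1250 = 12146.450 mm³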